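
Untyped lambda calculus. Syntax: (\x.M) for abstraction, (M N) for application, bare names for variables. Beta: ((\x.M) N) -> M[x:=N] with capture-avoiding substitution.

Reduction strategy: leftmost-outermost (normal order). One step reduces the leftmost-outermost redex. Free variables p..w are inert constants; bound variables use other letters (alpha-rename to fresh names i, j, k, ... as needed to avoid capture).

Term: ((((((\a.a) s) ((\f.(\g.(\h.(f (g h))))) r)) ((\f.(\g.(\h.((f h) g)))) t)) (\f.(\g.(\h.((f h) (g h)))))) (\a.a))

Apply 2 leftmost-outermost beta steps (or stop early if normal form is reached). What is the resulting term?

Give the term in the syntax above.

Step 0: ((((((\a.a) s) ((\f.(\g.(\h.(f (g h))))) r)) ((\f.(\g.(\h.((f h) g)))) t)) (\f.(\g.(\h.((f h) (g h)))))) (\a.a))
Step 1: ((((s ((\f.(\g.(\h.(f (g h))))) r)) ((\f.(\g.(\h.((f h) g)))) t)) (\f.(\g.(\h.((f h) (g h)))))) (\a.a))
Step 2: ((((s (\g.(\h.(r (g h))))) ((\f.(\g.(\h.((f h) g)))) t)) (\f.(\g.(\h.((f h) (g h)))))) (\a.a))

Answer: ((((s (\g.(\h.(r (g h))))) ((\f.(\g.(\h.((f h) g)))) t)) (\f.(\g.(\h.((f h) (g h)))))) (\a.a))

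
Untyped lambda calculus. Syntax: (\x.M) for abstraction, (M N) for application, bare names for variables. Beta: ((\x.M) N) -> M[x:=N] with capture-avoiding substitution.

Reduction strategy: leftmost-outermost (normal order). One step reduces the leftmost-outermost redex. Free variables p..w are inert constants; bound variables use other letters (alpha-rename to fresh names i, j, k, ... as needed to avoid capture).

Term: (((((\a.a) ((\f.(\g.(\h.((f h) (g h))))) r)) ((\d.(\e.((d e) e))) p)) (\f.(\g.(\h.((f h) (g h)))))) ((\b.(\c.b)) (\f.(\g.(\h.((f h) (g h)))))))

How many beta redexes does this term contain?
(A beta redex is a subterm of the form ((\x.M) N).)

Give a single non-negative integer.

Term: (((((\a.a) ((\f.(\g.(\h.((f h) (g h))))) r)) ((\d.(\e.((d e) e))) p)) (\f.(\g.(\h.((f h) (g h)))))) ((\b.(\c.b)) (\f.(\g.(\h.((f h) (g h)))))))
  Redex: ((\a.a) ((\f.(\g.(\h.((f h) (g h))))) r))
  Redex: ((\f.(\g.(\h.((f h) (g h))))) r)
  Redex: ((\d.(\e.((d e) e))) p)
  Redex: ((\b.(\c.b)) (\f.(\g.(\h.((f h) (g h))))))
Total redexes: 4

Answer: 4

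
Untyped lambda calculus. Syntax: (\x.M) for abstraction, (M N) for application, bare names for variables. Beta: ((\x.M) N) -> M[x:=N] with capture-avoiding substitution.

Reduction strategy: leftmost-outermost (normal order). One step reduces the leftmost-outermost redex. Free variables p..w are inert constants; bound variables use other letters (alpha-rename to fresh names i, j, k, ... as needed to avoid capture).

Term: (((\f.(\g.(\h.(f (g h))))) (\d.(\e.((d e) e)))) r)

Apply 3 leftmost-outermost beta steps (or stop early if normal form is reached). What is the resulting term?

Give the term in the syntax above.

Step 0: (((\f.(\g.(\h.(f (g h))))) (\d.(\e.((d e) e)))) r)
Step 1: ((\g.(\h.((\d.(\e.((d e) e))) (g h)))) r)
Step 2: (\h.((\d.(\e.((d e) e))) (r h)))
Step 3: (\h.(\e.(((r h) e) e)))

Answer: (\h.(\e.(((r h) e) e)))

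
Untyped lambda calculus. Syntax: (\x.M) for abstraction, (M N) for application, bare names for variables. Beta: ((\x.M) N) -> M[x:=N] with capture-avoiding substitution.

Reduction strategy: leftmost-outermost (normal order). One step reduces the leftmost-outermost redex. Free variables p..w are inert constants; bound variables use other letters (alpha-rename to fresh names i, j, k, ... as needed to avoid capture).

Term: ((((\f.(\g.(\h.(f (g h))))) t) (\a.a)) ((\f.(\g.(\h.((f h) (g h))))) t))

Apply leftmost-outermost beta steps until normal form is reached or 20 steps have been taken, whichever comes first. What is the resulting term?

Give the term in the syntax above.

Step 0: ((((\f.(\g.(\h.(f (g h))))) t) (\a.a)) ((\f.(\g.(\h.((f h) (g h))))) t))
Step 1: (((\g.(\h.(t (g h)))) (\a.a)) ((\f.(\g.(\h.((f h) (g h))))) t))
Step 2: ((\h.(t ((\a.a) h))) ((\f.(\g.(\h.((f h) (g h))))) t))
Step 3: (t ((\a.a) ((\f.(\g.(\h.((f h) (g h))))) t)))
Step 4: (t ((\f.(\g.(\h.((f h) (g h))))) t))
Step 5: (t (\g.(\h.((t h) (g h)))))

Answer: (t (\g.(\h.((t h) (g h)))))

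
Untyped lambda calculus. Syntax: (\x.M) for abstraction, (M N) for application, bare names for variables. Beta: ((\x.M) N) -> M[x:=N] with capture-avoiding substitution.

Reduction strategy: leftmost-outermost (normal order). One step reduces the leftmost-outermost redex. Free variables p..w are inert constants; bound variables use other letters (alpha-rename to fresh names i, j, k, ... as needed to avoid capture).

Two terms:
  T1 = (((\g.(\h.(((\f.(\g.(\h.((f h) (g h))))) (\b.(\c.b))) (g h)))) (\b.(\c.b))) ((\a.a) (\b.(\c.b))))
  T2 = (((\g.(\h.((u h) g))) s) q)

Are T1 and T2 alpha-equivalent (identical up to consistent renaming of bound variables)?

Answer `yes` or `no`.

Term 1: (((\g.(\h.(((\f.(\g.(\h.((f h) (g h))))) (\b.(\c.b))) (g h)))) (\b.(\c.b))) ((\a.a) (\b.(\c.b))))
Term 2: (((\g.(\h.((u h) g))) s) q)
Alpha-equivalence: compare structure up to binder renaming.
Result: False

Answer: no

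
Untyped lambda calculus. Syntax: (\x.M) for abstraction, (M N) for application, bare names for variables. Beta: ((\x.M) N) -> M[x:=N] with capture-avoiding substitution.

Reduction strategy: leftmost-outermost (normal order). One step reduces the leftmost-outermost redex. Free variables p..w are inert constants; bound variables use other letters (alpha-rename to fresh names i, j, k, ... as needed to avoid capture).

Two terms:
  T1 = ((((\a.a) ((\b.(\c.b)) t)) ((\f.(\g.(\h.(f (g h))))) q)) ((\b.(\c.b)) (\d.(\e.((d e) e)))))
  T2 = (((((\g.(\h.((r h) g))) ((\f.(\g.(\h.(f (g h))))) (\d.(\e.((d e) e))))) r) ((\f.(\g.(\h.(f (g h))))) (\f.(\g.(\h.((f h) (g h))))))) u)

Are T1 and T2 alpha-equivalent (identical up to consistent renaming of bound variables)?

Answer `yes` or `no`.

Answer: no

Derivation:
Term 1: ((((\a.a) ((\b.(\c.b)) t)) ((\f.(\g.(\h.(f (g h))))) q)) ((\b.(\c.b)) (\d.(\e.((d e) e)))))
Term 2: (((((\g.(\h.((r h) g))) ((\f.(\g.(\h.(f (g h))))) (\d.(\e.((d e) e))))) r) ((\f.(\g.(\h.(f (g h))))) (\f.(\g.(\h.((f h) (g h))))))) u)
Alpha-equivalence: compare structure up to binder renaming.
Result: False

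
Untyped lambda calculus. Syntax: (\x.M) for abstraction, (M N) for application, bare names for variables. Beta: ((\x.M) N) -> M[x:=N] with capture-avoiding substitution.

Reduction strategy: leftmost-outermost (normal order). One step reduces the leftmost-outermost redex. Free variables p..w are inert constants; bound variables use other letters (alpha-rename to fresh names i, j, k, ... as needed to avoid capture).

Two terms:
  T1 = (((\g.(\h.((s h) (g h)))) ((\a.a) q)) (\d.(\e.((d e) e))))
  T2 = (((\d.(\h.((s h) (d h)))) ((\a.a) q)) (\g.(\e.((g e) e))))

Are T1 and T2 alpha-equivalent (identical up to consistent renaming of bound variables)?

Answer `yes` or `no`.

Term 1: (((\g.(\h.((s h) (g h)))) ((\a.a) q)) (\d.(\e.((d e) e))))
Term 2: (((\d.(\h.((s h) (d h)))) ((\a.a) q)) (\g.(\e.((g e) e))))
Alpha-equivalence: compare structure up to binder renaming.
Result: True

Answer: yes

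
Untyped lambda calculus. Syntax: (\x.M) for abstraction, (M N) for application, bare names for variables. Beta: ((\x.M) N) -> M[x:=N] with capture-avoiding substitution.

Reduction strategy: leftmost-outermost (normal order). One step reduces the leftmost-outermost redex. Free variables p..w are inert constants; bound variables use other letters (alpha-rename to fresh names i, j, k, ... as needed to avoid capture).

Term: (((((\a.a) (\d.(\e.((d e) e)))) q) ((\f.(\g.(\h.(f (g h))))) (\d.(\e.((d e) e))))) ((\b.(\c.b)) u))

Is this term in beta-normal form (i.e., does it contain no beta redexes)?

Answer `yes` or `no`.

Term: (((((\a.a) (\d.(\e.((d e) e)))) q) ((\f.(\g.(\h.(f (g h))))) (\d.(\e.((d e) e))))) ((\b.(\c.b)) u))
Found 3 beta redex(es).

Answer: no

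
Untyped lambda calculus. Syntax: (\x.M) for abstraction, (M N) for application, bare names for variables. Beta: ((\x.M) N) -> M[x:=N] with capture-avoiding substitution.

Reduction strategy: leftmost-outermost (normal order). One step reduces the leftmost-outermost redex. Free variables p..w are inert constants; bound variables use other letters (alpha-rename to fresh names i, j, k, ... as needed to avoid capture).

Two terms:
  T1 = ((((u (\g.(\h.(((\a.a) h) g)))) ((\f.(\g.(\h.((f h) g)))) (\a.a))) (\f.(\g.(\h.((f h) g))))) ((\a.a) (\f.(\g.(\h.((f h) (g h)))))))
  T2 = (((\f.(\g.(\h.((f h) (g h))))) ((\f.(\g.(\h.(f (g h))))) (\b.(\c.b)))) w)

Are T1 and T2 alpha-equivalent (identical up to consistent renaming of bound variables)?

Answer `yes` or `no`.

Term 1: ((((u (\g.(\h.(((\a.a) h) g)))) ((\f.(\g.(\h.((f h) g)))) (\a.a))) (\f.(\g.(\h.((f h) g))))) ((\a.a) (\f.(\g.(\h.((f h) (g h)))))))
Term 2: (((\f.(\g.(\h.((f h) (g h))))) ((\f.(\g.(\h.(f (g h))))) (\b.(\c.b)))) w)
Alpha-equivalence: compare structure up to binder renaming.
Result: False

Answer: no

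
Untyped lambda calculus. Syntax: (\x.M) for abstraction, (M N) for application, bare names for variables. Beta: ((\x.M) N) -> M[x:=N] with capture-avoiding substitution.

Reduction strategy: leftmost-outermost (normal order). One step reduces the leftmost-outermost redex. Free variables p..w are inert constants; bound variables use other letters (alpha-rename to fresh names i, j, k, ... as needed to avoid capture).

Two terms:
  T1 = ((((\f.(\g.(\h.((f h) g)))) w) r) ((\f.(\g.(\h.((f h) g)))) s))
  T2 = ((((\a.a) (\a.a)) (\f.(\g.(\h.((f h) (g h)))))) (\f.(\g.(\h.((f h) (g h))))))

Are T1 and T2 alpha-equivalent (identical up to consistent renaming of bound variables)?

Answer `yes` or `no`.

Answer: no

Derivation:
Term 1: ((((\f.(\g.(\h.((f h) g)))) w) r) ((\f.(\g.(\h.((f h) g)))) s))
Term 2: ((((\a.a) (\a.a)) (\f.(\g.(\h.((f h) (g h)))))) (\f.(\g.(\h.((f h) (g h))))))
Alpha-equivalence: compare structure up to binder renaming.
Result: False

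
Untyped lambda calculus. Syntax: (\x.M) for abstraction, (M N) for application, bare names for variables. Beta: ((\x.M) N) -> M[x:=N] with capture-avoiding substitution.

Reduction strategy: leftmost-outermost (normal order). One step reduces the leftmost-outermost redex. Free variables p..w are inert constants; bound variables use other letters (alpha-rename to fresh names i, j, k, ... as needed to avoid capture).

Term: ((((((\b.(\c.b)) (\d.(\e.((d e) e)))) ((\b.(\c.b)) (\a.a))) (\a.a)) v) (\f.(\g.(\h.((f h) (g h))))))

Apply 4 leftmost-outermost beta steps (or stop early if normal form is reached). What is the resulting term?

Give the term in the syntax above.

Answer: ((((\a.a) v) v) (\f.(\g.(\h.((f h) (g h))))))

Derivation:
Step 0: ((((((\b.(\c.b)) (\d.(\e.((d e) e)))) ((\b.(\c.b)) (\a.a))) (\a.a)) v) (\f.(\g.(\h.((f h) (g h))))))
Step 1: (((((\c.(\d.(\e.((d e) e)))) ((\b.(\c.b)) (\a.a))) (\a.a)) v) (\f.(\g.(\h.((f h) (g h))))))
Step 2: ((((\d.(\e.((d e) e))) (\a.a)) v) (\f.(\g.(\h.((f h) (g h))))))
Step 3: (((\e.(((\a.a) e) e)) v) (\f.(\g.(\h.((f h) (g h))))))
Step 4: ((((\a.a) v) v) (\f.(\g.(\h.((f h) (g h))))))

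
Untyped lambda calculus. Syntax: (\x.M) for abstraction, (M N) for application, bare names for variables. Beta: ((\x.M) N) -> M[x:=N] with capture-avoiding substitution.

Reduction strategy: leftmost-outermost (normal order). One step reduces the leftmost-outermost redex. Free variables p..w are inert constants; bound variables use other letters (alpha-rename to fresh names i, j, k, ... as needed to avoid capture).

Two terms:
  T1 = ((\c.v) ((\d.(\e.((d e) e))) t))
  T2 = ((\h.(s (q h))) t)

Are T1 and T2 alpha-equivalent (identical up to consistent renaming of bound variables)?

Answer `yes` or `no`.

Term 1: ((\c.v) ((\d.(\e.((d e) e))) t))
Term 2: ((\h.(s (q h))) t)
Alpha-equivalence: compare structure up to binder renaming.
Result: False

Answer: no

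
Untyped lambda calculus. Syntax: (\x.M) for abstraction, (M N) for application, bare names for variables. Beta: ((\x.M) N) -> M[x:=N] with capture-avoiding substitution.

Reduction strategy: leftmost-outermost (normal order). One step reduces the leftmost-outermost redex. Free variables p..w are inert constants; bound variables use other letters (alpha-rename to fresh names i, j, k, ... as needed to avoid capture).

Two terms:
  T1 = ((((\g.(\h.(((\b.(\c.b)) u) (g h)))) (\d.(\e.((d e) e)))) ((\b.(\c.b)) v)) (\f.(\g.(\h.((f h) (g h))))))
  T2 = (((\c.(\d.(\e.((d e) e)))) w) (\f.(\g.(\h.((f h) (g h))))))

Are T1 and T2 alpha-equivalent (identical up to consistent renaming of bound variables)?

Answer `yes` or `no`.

Answer: no

Derivation:
Term 1: ((((\g.(\h.(((\b.(\c.b)) u) (g h)))) (\d.(\e.((d e) e)))) ((\b.(\c.b)) v)) (\f.(\g.(\h.((f h) (g h))))))
Term 2: (((\c.(\d.(\e.((d e) e)))) w) (\f.(\g.(\h.((f h) (g h))))))
Alpha-equivalence: compare structure up to binder renaming.
Result: False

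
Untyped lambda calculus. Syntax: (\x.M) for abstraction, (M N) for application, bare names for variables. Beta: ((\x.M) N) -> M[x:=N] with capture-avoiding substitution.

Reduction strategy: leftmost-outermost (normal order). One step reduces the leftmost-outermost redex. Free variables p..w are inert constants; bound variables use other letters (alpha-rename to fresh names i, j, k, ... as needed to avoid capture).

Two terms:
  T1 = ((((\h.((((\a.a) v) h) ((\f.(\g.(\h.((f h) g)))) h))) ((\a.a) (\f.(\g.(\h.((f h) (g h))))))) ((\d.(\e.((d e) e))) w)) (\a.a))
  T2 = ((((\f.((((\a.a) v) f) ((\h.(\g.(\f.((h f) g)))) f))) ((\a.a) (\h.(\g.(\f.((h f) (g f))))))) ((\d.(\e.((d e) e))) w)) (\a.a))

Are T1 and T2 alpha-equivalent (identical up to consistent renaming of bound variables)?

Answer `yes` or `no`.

Answer: yes

Derivation:
Term 1: ((((\h.((((\a.a) v) h) ((\f.(\g.(\h.((f h) g)))) h))) ((\a.a) (\f.(\g.(\h.((f h) (g h))))))) ((\d.(\e.((d e) e))) w)) (\a.a))
Term 2: ((((\f.((((\a.a) v) f) ((\h.(\g.(\f.((h f) g)))) f))) ((\a.a) (\h.(\g.(\f.((h f) (g f))))))) ((\d.(\e.((d e) e))) w)) (\a.a))
Alpha-equivalence: compare structure up to binder renaming.
Result: True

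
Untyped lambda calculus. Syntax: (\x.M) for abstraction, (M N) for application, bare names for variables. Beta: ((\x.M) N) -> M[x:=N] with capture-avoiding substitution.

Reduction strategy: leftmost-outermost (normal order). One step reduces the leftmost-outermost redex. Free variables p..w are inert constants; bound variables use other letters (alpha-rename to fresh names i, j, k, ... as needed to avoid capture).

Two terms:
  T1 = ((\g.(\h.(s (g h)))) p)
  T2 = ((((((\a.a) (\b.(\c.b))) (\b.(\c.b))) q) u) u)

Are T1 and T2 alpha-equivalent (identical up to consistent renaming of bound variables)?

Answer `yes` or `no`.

Term 1: ((\g.(\h.(s (g h)))) p)
Term 2: ((((((\a.a) (\b.(\c.b))) (\b.(\c.b))) q) u) u)
Alpha-equivalence: compare structure up to binder renaming.
Result: False

Answer: no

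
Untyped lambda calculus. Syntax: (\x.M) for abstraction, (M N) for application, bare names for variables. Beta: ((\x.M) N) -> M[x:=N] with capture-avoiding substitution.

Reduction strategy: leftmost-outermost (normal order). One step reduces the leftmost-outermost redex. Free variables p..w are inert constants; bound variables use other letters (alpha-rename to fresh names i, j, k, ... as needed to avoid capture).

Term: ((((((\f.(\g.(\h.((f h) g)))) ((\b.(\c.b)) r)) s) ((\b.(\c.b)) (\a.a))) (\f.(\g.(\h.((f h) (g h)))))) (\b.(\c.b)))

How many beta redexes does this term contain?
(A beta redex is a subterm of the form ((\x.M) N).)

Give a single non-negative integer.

Term: ((((((\f.(\g.(\h.((f h) g)))) ((\b.(\c.b)) r)) s) ((\b.(\c.b)) (\a.a))) (\f.(\g.(\h.((f h) (g h)))))) (\b.(\c.b)))
  Redex: ((\f.(\g.(\h.((f h) g)))) ((\b.(\c.b)) r))
  Redex: ((\b.(\c.b)) r)
  Redex: ((\b.(\c.b)) (\a.a))
Total redexes: 3

Answer: 3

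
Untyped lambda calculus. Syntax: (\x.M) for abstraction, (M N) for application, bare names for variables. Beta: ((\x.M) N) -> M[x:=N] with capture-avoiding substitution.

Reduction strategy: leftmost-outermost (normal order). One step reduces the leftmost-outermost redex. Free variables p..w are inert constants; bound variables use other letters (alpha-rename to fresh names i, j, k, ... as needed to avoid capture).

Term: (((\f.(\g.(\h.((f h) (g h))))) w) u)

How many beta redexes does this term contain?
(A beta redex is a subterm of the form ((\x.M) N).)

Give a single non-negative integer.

Answer: 1

Derivation:
Term: (((\f.(\g.(\h.((f h) (g h))))) w) u)
  Redex: ((\f.(\g.(\h.((f h) (g h))))) w)
Total redexes: 1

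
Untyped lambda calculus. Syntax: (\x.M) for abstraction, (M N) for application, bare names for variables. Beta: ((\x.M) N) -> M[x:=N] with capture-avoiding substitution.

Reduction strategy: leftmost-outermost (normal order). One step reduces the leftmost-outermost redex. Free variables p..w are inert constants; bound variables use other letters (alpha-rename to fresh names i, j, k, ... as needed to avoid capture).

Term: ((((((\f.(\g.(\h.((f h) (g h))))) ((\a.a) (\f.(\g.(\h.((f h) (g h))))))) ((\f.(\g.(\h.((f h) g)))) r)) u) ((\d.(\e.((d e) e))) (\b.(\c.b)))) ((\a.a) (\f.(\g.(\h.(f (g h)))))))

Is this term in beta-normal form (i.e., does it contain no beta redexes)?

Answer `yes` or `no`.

Term: ((((((\f.(\g.(\h.((f h) (g h))))) ((\a.a) (\f.(\g.(\h.((f h) (g h))))))) ((\f.(\g.(\h.((f h) g)))) r)) u) ((\d.(\e.((d e) e))) (\b.(\c.b)))) ((\a.a) (\f.(\g.(\h.(f (g h)))))))
Found 5 beta redex(es).

Answer: no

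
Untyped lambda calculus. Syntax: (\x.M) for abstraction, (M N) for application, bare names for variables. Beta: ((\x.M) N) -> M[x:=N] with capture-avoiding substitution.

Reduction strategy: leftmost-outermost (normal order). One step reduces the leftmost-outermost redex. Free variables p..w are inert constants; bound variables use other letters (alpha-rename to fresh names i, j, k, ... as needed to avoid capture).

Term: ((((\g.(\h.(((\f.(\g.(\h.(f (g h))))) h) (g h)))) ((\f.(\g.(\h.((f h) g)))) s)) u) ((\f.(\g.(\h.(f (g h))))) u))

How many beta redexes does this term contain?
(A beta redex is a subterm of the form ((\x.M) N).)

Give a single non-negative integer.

Answer: 4

Derivation:
Term: ((((\g.(\h.(((\f.(\g.(\h.(f (g h))))) h) (g h)))) ((\f.(\g.(\h.((f h) g)))) s)) u) ((\f.(\g.(\h.(f (g h))))) u))
  Redex: ((\g.(\h.(((\f.(\g.(\h.(f (g h))))) h) (g h)))) ((\f.(\g.(\h.((f h) g)))) s))
  Redex: ((\f.(\g.(\h.(f (g h))))) h)
  Redex: ((\f.(\g.(\h.((f h) g)))) s)
  Redex: ((\f.(\g.(\h.(f (g h))))) u)
Total redexes: 4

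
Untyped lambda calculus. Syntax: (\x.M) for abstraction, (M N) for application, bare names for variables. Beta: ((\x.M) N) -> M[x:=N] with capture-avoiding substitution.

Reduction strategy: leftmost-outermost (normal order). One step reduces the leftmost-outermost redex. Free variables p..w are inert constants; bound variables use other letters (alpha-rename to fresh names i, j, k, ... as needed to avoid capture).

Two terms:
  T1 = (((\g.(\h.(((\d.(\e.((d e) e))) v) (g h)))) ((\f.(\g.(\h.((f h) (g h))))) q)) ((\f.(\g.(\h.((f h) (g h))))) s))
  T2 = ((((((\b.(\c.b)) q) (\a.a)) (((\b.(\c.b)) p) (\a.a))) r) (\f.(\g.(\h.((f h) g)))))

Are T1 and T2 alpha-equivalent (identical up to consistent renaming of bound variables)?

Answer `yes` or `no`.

Term 1: (((\g.(\h.(((\d.(\e.((d e) e))) v) (g h)))) ((\f.(\g.(\h.((f h) (g h))))) q)) ((\f.(\g.(\h.((f h) (g h))))) s))
Term 2: ((((((\b.(\c.b)) q) (\a.a)) (((\b.(\c.b)) p) (\a.a))) r) (\f.(\g.(\h.((f h) g)))))
Alpha-equivalence: compare structure up to binder renaming.
Result: False

Answer: no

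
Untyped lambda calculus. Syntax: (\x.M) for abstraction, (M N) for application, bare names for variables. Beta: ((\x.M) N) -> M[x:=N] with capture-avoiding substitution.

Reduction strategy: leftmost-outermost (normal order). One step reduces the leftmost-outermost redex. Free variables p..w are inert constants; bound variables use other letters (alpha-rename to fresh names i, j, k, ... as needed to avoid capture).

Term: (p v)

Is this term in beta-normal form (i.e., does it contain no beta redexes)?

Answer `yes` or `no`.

Answer: yes

Derivation:
Term: (p v)
No beta redexes found.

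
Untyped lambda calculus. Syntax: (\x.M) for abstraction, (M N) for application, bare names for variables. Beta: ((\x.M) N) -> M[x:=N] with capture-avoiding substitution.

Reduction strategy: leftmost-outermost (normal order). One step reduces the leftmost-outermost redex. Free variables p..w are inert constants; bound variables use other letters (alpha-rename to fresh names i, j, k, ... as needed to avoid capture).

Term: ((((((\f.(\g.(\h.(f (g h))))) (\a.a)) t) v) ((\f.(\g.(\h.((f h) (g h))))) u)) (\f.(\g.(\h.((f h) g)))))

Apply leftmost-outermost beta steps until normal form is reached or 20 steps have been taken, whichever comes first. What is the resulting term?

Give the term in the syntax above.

Answer: (((t v) (\g.(\h.((u h) (g h))))) (\f.(\g.(\h.((f h) g)))))

Derivation:
Step 0: ((((((\f.(\g.(\h.(f (g h))))) (\a.a)) t) v) ((\f.(\g.(\h.((f h) (g h))))) u)) (\f.(\g.(\h.((f h) g)))))
Step 1: (((((\g.(\h.((\a.a) (g h)))) t) v) ((\f.(\g.(\h.((f h) (g h))))) u)) (\f.(\g.(\h.((f h) g)))))
Step 2: ((((\h.((\a.a) (t h))) v) ((\f.(\g.(\h.((f h) (g h))))) u)) (\f.(\g.(\h.((f h) g)))))
Step 3: ((((\a.a) (t v)) ((\f.(\g.(\h.((f h) (g h))))) u)) (\f.(\g.(\h.((f h) g)))))
Step 4: (((t v) ((\f.(\g.(\h.((f h) (g h))))) u)) (\f.(\g.(\h.((f h) g)))))
Step 5: (((t v) (\g.(\h.((u h) (g h))))) (\f.(\g.(\h.((f h) g)))))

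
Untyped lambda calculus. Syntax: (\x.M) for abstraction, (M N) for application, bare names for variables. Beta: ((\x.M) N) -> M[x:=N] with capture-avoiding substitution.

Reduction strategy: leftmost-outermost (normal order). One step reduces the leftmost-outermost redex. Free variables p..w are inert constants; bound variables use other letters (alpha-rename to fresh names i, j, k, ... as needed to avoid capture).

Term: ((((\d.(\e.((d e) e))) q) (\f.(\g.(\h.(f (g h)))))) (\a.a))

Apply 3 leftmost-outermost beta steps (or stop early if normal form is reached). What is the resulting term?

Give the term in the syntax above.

Answer: (((q (\f.(\g.(\h.(f (g h)))))) (\f.(\g.(\h.(f (g h)))))) (\a.a))

Derivation:
Step 0: ((((\d.(\e.((d e) e))) q) (\f.(\g.(\h.(f (g h)))))) (\a.a))
Step 1: (((\e.((q e) e)) (\f.(\g.(\h.(f (g h)))))) (\a.a))
Step 2: (((q (\f.(\g.(\h.(f (g h)))))) (\f.(\g.(\h.(f (g h)))))) (\a.a))
Step 3: (normal form reached)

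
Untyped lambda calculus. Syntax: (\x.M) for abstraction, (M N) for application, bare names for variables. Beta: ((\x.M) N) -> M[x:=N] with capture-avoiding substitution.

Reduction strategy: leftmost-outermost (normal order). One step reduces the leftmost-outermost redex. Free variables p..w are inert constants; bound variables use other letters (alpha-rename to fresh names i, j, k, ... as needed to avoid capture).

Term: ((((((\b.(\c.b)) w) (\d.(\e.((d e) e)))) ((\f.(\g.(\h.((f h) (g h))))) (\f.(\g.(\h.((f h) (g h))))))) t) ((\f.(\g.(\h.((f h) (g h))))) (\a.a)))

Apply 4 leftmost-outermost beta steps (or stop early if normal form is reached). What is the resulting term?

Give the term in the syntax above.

Step 0: ((((((\b.(\c.b)) w) (\d.(\e.((d e) e)))) ((\f.(\g.(\h.((f h) (g h))))) (\f.(\g.(\h.((f h) (g h))))))) t) ((\f.(\g.(\h.((f h) (g h))))) (\a.a)))
Step 1: (((((\c.w) (\d.(\e.((d e) e)))) ((\f.(\g.(\h.((f h) (g h))))) (\f.(\g.(\h.((f h) (g h))))))) t) ((\f.(\g.(\h.((f h) (g h))))) (\a.a)))
Step 2: (((w ((\f.(\g.(\h.((f h) (g h))))) (\f.(\g.(\h.((f h) (g h))))))) t) ((\f.(\g.(\h.((f h) (g h))))) (\a.a)))
Step 3: (((w (\g.(\h.(((\f.(\g.(\h.((f h) (g h))))) h) (g h))))) t) ((\f.(\g.(\h.((f h) (g h))))) (\a.a)))
Step 4: (((w (\g.(\h.((\g.(\i.((h i) (g i)))) (g h))))) t) ((\f.(\g.(\h.((f h) (g h))))) (\a.a)))

Answer: (((w (\g.(\h.((\g.(\i.((h i) (g i)))) (g h))))) t) ((\f.(\g.(\h.((f h) (g h))))) (\a.a)))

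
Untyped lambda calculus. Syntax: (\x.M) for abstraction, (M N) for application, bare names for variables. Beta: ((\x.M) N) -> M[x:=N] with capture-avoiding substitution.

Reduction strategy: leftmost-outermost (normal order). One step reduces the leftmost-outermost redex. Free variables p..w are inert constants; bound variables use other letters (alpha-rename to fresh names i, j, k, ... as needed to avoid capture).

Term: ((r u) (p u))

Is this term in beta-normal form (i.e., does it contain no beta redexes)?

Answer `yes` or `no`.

Term: ((r u) (p u))
No beta redexes found.

Answer: yes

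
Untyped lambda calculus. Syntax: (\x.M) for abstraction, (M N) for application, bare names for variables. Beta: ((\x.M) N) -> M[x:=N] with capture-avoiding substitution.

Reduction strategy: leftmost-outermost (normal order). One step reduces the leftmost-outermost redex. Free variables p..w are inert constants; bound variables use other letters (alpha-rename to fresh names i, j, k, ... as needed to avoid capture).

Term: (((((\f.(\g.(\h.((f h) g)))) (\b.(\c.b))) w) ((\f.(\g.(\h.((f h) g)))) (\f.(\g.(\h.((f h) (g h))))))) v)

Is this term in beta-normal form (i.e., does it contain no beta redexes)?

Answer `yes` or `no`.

Term: (((((\f.(\g.(\h.((f h) g)))) (\b.(\c.b))) w) ((\f.(\g.(\h.((f h) g)))) (\f.(\g.(\h.((f h) (g h))))))) v)
Found 2 beta redex(es).

Answer: no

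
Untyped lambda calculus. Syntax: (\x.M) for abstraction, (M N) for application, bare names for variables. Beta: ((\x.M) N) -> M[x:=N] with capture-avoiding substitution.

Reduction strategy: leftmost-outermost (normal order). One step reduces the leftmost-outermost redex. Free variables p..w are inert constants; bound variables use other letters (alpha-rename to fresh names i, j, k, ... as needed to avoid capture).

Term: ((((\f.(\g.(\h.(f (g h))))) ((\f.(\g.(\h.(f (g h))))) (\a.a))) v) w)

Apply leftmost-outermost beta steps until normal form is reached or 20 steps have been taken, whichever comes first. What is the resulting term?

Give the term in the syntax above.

Step 0: ((((\f.(\g.(\h.(f (g h))))) ((\f.(\g.(\h.(f (g h))))) (\a.a))) v) w)
Step 1: (((\g.(\h.(((\f.(\g.(\h.(f (g h))))) (\a.a)) (g h)))) v) w)
Step 2: ((\h.(((\f.(\g.(\h.(f (g h))))) (\a.a)) (v h))) w)
Step 3: (((\f.(\g.(\h.(f (g h))))) (\a.a)) (v w))
Step 4: ((\g.(\h.((\a.a) (g h)))) (v w))
Step 5: (\h.((\a.a) ((v w) h)))
Step 6: (\h.((v w) h))

Answer: (\h.((v w) h))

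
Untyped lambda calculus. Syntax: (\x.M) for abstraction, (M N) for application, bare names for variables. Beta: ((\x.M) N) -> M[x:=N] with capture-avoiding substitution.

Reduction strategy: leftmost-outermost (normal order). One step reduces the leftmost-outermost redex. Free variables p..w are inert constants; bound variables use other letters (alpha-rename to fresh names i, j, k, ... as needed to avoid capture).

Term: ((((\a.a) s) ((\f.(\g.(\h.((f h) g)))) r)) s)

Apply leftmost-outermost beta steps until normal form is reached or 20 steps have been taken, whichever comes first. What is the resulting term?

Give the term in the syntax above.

Step 0: ((((\a.a) s) ((\f.(\g.(\h.((f h) g)))) r)) s)
Step 1: ((s ((\f.(\g.(\h.((f h) g)))) r)) s)
Step 2: ((s (\g.(\h.((r h) g)))) s)

Answer: ((s (\g.(\h.((r h) g)))) s)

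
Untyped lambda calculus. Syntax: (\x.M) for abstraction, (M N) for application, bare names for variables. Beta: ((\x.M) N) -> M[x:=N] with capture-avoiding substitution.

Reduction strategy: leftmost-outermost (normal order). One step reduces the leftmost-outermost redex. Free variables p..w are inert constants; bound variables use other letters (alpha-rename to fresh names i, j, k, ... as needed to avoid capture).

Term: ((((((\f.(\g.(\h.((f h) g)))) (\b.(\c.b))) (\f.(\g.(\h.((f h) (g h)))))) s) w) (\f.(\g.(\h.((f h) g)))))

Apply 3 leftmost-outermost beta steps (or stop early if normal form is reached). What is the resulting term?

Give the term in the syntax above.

Answer: (((((\b.(\c.b)) s) (\f.(\g.(\h.((f h) (g h)))))) w) (\f.(\g.(\h.((f h) g)))))

Derivation:
Step 0: ((((((\f.(\g.(\h.((f h) g)))) (\b.(\c.b))) (\f.(\g.(\h.((f h) (g h)))))) s) w) (\f.(\g.(\h.((f h) g)))))
Step 1: (((((\g.(\h.(((\b.(\c.b)) h) g))) (\f.(\g.(\h.((f h) (g h)))))) s) w) (\f.(\g.(\h.((f h) g)))))
Step 2: ((((\h.(((\b.(\c.b)) h) (\f.(\g.(\h.((f h) (g h))))))) s) w) (\f.(\g.(\h.((f h) g)))))
Step 3: (((((\b.(\c.b)) s) (\f.(\g.(\h.((f h) (g h)))))) w) (\f.(\g.(\h.((f h) g)))))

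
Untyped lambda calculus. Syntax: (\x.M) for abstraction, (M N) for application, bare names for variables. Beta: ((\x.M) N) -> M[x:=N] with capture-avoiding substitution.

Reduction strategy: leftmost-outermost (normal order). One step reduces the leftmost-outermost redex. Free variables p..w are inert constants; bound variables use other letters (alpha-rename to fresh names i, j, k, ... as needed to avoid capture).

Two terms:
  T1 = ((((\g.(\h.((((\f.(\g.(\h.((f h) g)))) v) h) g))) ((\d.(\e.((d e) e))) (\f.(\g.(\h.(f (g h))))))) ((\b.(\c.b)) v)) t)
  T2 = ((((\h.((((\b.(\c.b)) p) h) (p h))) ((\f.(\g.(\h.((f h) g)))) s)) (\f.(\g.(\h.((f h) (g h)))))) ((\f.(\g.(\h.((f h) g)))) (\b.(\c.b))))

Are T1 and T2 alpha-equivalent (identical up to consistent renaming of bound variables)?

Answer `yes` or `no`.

Term 1: ((((\g.(\h.((((\f.(\g.(\h.((f h) g)))) v) h) g))) ((\d.(\e.((d e) e))) (\f.(\g.(\h.(f (g h))))))) ((\b.(\c.b)) v)) t)
Term 2: ((((\h.((((\b.(\c.b)) p) h) (p h))) ((\f.(\g.(\h.((f h) g)))) s)) (\f.(\g.(\h.((f h) (g h)))))) ((\f.(\g.(\h.((f h) g)))) (\b.(\c.b))))
Alpha-equivalence: compare structure up to binder renaming.
Result: False

Answer: no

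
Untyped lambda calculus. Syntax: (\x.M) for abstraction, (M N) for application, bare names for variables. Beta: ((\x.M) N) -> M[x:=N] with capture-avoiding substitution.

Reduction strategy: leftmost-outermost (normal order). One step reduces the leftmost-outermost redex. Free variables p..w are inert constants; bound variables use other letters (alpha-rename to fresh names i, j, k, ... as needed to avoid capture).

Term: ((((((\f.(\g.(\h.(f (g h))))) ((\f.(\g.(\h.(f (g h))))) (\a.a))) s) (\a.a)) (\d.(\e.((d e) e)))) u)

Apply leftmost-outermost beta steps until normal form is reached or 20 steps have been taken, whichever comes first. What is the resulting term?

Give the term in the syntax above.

Step 0: ((((((\f.(\g.(\h.(f (g h))))) ((\f.(\g.(\h.(f (g h))))) (\a.a))) s) (\a.a)) (\d.(\e.((d e) e)))) u)
Step 1: (((((\g.(\h.(((\f.(\g.(\h.(f (g h))))) (\a.a)) (g h)))) s) (\a.a)) (\d.(\e.((d e) e)))) u)
Step 2: ((((\h.(((\f.(\g.(\h.(f (g h))))) (\a.a)) (s h))) (\a.a)) (\d.(\e.((d e) e)))) u)
Step 3: (((((\f.(\g.(\h.(f (g h))))) (\a.a)) (s (\a.a))) (\d.(\e.((d e) e)))) u)
Step 4: ((((\g.(\h.((\a.a) (g h)))) (s (\a.a))) (\d.(\e.((d e) e)))) u)
Step 5: (((\h.((\a.a) ((s (\a.a)) h))) (\d.(\e.((d e) e)))) u)
Step 6: (((\a.a) ((s (\a.a)) (\d.(\e.((d e) e))))) u)
Step 7: (((s (\a.a)) (\d.(\e.((d e) e)))) u)

Answer: (((s (\a.a)) (\d.(\e.((d e) e)))) u)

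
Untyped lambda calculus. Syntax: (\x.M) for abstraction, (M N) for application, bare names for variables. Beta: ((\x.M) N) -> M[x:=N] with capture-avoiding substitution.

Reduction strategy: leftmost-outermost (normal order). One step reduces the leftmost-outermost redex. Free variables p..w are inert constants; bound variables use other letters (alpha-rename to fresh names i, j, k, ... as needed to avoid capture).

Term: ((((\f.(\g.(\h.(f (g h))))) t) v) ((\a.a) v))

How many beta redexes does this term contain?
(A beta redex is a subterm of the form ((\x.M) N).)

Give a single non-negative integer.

Answer: 2

Derivation:
Term: ((((\f.(\g.(\h.(f (g h))))) t) v) ((\a.a) v))
  Redex: ((\f.(\g.(\h.(f (g h))))) t)
  Redex: ((\a.a) v)
Total redexes: 2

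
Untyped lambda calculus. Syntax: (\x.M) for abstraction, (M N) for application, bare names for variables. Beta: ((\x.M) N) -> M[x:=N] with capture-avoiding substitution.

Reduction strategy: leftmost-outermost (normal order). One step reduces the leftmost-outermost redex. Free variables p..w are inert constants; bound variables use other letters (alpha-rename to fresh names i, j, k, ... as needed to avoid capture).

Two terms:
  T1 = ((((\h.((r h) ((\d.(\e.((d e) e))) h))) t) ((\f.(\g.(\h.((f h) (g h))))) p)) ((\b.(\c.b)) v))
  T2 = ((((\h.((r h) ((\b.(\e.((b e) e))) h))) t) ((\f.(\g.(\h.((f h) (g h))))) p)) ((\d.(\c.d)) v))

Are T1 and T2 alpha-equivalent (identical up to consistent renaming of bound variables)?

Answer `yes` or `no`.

Term 1: ((((\h.((r h) ((\d.(\e.((d e) e))) h))) t) ((\f.(\g.(\h.((f h) (g h))))) p)) ((\b.(\c.b)) v))
Term 2: ((((\h.((r h) ((\b.(\e.((b e) e))) h))) t) ((\f.(\g.(\h.((f h) (g h))))) p)) ((\d.(\c.d)) v))
Alpha-equivalence: compare structure up to binder renaming.
Result: True

Answer: yes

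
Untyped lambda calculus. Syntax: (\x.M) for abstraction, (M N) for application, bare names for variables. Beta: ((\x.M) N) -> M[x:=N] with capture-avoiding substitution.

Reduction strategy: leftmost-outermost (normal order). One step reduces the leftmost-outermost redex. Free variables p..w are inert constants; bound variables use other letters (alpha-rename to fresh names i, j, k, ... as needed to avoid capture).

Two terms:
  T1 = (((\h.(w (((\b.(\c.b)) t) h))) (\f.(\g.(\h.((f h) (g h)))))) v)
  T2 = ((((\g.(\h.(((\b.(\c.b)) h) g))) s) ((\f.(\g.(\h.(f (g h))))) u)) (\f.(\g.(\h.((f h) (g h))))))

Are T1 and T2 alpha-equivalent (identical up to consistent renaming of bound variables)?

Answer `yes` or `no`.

Term 1: (((\h.(w (((\b.(\c.b)) t) h))) (\f.(\g.(\h.((f h) (g h)))))) v)
Term 2: ((((\g.(\h.(((\b.(\c.b)) h) g))) s) ((\f.(\g.(\h.(f (g h))))) u)) (\f.(\g.(\h.((f h) (g h))))))
Alpha-equivalence: compare structure up to binder renaming.
Result: False

Answer: no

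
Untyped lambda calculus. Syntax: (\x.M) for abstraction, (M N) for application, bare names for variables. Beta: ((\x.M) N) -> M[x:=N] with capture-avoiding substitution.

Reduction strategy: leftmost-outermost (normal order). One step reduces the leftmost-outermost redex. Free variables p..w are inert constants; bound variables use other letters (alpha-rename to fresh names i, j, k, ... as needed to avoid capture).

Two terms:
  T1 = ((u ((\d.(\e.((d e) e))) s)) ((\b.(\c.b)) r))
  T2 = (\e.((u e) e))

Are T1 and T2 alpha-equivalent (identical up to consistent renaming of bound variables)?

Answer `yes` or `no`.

Answer: no

Derivation:
Term 1: ((u ((\d.(\e.((d e) e))) s)) ((\b.(\c.b)) r))
Term 2: (\e.((u e) e))
Alpha-equivalence: compare structure up to binder renaming.
Result: False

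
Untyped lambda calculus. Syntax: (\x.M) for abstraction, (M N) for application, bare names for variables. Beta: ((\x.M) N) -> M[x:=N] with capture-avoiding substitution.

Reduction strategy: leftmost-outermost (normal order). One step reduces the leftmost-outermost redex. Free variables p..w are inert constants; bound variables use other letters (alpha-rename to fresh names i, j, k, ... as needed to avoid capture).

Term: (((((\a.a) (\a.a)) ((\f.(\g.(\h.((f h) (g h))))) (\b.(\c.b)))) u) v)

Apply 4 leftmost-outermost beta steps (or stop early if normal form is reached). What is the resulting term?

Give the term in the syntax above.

Answer: ((\h.(((\b.(\c.b)) h) (u h))) v)

Derivation:
Step 0: (((((\a.a) (\a.a)) ((\f.(\g.(\h.((f h) (g h))))) (\b.(\c.b)))) u) v)
Step 1: ((((\a.a) ((\f.(\g.(\h.((f h) (g h))))) (\b.(\c.b)))) u) v)
Step 2: ((((\f.(\g.(\h.((f h) (g h))))) (\b.(\c.b))) u) v)
Step 3: (((\g.(\h.(((\b.(\c.b)) h) (g h)))) u) v)
Step 4: ((\h.(((\b.(\c.b)) h) (u h))) v)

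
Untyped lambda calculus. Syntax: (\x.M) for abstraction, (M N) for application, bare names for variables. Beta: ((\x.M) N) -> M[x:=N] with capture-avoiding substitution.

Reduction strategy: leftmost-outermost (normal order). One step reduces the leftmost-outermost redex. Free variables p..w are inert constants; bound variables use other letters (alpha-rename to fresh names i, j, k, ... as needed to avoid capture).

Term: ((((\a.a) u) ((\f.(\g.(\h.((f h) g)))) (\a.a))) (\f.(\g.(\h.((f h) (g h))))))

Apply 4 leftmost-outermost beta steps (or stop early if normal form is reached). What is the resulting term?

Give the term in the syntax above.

Answer: ((u (\g.(\h.(h g)))) (\f.(\g.(\h.((f h) (g h))))))

Derivation:
Step 0: ((((\a.a) u) ((\f.(\g.(\h.((f h) g)))) (\a.a))) (\f.(\g.(\h.((f h) (g h))))))
Step 1: ((u ((\f.(\g.(\h.((f h) g)))) (\a.a))) (\f.(\g.(\h.((f h) (g h))))))
Step 2: ((u (\g.(\h.(((\a.a) h) g)))) (\f.(\g.(\h.((f h) (g h))))))
Step 3: ((u (\g.(\h.(h g)))) (\f.(\g.(\h.((f h) (g h))))))
Step 4: (normal form reached)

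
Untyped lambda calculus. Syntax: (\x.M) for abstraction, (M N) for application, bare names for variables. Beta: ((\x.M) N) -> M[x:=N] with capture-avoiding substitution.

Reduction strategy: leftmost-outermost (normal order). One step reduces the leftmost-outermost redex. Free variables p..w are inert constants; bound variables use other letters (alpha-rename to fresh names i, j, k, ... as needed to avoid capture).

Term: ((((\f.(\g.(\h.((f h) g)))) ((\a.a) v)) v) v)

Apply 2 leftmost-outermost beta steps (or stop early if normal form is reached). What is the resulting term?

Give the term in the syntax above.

Answer: ((\h.((((\a.a) v) h) v)) v)

Derivation:
Step 0: ((((\f.(\g.(\h.((f h) g)))) ((\a.a) v)) v) v)
Step 1: (((\g.(\h.((((\a.a) v) h) g))) v) v)
Step 2: ((\h.((((\a.a) v) h) v)) v)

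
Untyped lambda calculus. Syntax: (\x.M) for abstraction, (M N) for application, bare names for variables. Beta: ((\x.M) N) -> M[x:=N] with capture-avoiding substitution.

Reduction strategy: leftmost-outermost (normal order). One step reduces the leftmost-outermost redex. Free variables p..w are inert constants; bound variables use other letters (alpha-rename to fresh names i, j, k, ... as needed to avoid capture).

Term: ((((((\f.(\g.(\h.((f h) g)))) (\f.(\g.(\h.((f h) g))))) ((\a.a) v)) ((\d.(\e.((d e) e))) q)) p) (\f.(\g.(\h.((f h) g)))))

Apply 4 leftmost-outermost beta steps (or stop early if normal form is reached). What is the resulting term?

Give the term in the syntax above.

Step 0: ((((((\f.(\g.(\h.((f h) g)))) (\f.(\g.(\h.((f h) g))))) ((\a.a) v)) ((\d.(\e.((d e) e))) q)) p) (\f.(\g.(\h.((f h) g)))))
Step 1: (((((\g.(\h.(((\f.(\g.(\h.((f h) g)))) h) g))) ((\a.a) v)) ((\d.(\e.((d e) e))) q)) p) (\f.(\g.(\h.((f h) g)))))
Step 2: ((((\h.(((\f.(\g.(\h.((f h) g)))) h) ((\a.a) v))) ((\d.(\e.((d e) e))) q)) p) (\f.(\g.(\h.((f h) g)))))
Step 3: (((((\f.(\g.(\h.((f h) g)))) ((\d.(\e.((d e) e))) q)) ((\a.a) v)) p) (\f.(\g.(\h.((f h) g)))))
Step 4: ((((\g.(\h.((((\d.(\e.((d e) e))) q) h) g))) ((\a.a) v)) p) (\f.(\g.(\h.((f h) g)))))

Answer: ((((\g.(\h.((((\d.(\e.((d e) e))) q) h) g))) ((\a.a) v)) p) (\f.(\g.(\h.((f h) g)))))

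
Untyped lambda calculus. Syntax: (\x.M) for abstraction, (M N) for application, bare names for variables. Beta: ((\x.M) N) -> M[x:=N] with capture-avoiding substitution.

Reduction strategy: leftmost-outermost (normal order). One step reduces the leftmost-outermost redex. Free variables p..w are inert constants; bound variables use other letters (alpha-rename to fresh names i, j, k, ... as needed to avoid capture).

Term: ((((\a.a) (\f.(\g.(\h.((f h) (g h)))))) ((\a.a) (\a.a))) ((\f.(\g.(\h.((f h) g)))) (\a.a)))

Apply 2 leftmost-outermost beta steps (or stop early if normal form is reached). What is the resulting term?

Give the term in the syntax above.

Step 0: ((((\a.a) (\f.(\g.(\h.((f h) (g h)))))) ((\a.a) (\a.a))) ((\f.(\g.(\h.((f h) g)))) (\a.a)))
Step 1: (((\f.(\g.(\h.((f h) (g h))))) ((\a.a) (\a.a))) ((\f.(\g.(\h.((f h) g)))) (\a.a)))
Step 2: ((\g.(\h.((((\a.a) (\a.a)) h) (g h)))) ((\f.(\g.(\h.((f h) g)))) (\a.a)))

Answer: ((\g.(\h.((((\a.a) (\a.a)) h) (g h)))) ((\f.(\g.(\h.((f h) g)))) (\a.a)))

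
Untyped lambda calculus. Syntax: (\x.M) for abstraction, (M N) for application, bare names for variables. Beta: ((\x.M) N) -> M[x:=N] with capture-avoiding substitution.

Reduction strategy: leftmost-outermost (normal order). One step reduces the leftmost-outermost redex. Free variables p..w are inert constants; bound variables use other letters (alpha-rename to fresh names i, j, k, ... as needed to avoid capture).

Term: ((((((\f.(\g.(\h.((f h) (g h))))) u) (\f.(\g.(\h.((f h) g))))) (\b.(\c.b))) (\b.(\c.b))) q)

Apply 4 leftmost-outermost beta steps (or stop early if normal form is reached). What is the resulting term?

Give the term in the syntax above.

Answer: ((((u (\b.(\c.b))) (\g.(\h.(((\b.(\c.b)) h) g)))) (\b.(\c.b))) q)

Derivation:
Step 0: ((((((\f.(\g.(\h.((f h) (g h))))) u) (\f.(\g.(\h.((f h) g))))) (\b.(\c.b))) (\b.(\c.b))) q)
Step 1: (((((\g.(\h.((u h) (g h)))) (\f.(\g.(\h.((f h) g))))) (\b.(\c.b))) (\b.(\c.b))) q)
Step 2: ((((\h.((u h) ((\f.(\g.(\h.((f h) g)))) h))) (\b.(\c.b))) (\b.(\c.b))) q)
Step 3: ((((u (\b.(\c.b))) ((\f.(\g.(\h.((f h) g)))) (\b.(\c.b)))) (\b.(\c.b))) q)
Step 4: ((((u (\b.(\c.b))) (\g.(\h.(((\b.(\c.b)) h) g)))) (\b.(\c.b))) q)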